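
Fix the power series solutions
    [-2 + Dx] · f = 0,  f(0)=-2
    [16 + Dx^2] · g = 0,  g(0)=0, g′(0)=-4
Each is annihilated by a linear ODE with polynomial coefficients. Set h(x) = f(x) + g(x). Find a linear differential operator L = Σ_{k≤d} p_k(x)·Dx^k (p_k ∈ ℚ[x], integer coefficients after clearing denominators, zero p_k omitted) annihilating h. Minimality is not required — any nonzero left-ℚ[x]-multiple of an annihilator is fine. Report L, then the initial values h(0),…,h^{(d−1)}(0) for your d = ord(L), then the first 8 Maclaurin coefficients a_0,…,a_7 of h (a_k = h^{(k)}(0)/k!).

f: a_k = -2, -4, -4, -8/3, -4/3, -8/15, -8/45, -16/315, …
g: a_k = 0, -4, 0, 32/3, 0, -128/15, 0, 1024/315, …
L₀ := lclm(L_f,L_g); ord L₀ ≤ 1+2.
L = -32 + 16·Dx - 2·Dx^2 + Dx^3  (order 3).
h: a_k = -2, -8, -4, 8, -4/3, -136/15, -8/45, 16/5, …
ICs: h(0) = -2, h′(0) = -8, h′′(0) = -8.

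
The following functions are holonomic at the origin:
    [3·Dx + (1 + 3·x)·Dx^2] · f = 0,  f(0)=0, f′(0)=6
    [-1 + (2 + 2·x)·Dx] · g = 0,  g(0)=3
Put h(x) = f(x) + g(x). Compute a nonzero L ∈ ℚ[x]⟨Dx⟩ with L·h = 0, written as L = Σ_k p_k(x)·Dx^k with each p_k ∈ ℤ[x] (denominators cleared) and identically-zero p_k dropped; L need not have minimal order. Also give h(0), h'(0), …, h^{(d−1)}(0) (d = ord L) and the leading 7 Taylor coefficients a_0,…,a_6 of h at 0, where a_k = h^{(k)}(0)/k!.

L = (27 + 9·x)·Dx + (69 + 126·x + 45·x^2)·Dx^2 + (10 + 46·x + 54·x^2 + 18·x^3)·Dx^3  (order 3).
h: a_k = 3, 15/2, -75/8, 291/16, -5199/128, 124521/1280, -248895/1024, …
ICs: h(0) = 3, h′(0) = 15/2, h′′(0) = -75/4.

f: a_k = 0, 6, -9, 18, -81/2, 486/5, -243, …
g: a_k = 3, 3/2, -3/8, 3/16, -15/128, 21/256, -63/1024, …
Sum ⇒ L₀ = lclm(L_f,L_g) in ℚ(x)⟨Dx⟩.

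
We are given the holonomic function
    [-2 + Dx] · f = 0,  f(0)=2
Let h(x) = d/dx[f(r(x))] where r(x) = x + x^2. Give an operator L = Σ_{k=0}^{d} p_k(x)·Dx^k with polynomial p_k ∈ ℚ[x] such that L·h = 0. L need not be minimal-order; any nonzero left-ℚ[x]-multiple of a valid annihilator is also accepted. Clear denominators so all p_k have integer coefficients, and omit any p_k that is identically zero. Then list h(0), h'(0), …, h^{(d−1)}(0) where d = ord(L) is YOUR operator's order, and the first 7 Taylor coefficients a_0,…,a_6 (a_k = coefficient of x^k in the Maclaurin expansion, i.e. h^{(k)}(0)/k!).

L = (4 + 8·x + 8·x^2) + (-1 - 2·x)·Dx  (order 1).
h: a_k = 4, 16, 32, 160/3, 208/3, 1216/15, 3712/45, …
ICs: h(0) = 4.

f: a_k = 2, 4, 4, 8/3, 4/3, 8/15, 8/45, …
f∘r: x↦r, Dx↦Dx/r' in L_f ⇒ L₀.
h=h₀': d/dx-closure on L₀ ⇒ L.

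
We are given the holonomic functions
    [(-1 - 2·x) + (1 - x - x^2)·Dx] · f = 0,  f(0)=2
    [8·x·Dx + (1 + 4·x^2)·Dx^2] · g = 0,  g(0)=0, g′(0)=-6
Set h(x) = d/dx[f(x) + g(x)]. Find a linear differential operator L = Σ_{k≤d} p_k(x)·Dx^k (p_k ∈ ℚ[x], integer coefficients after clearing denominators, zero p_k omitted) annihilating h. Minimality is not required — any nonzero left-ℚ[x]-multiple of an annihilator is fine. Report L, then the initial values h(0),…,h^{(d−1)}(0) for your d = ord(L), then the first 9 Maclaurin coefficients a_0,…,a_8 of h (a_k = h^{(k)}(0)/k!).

f: a_k = 2, 2, 4, 6, 10, 16, 26, 42, 68, …
g: a_k = 0, -6, 0, 8, 0, -96/5, 0, 384/7, 0, …
f+g: L₀ = lclm(L_f,L_g), ord ≤ 1+2.
Derive L from L₀ (diff closure).
L = (-16 + 64·x + 400·x^2 + 576·x^3 + 696·x^4 + 96·x^6) + (13 + 24·x + 22·x^2 + 204·x^3 + 548·x^4 + 488·x^5 + 48·x^6 + 96·x^7)·Dx + (-2 - 5·x - 14·x^2 + 2·x^3 - 13·x^4 + 92·x^5 + 48·x^6 + 16·x^7 + 16·x^8)·Dx^2  (order 2).
h: a_k = -4, 8, 42, 40, -16, 156, 678, 544, -546, …
ICs: h(0) = -4, h′(0) = 8.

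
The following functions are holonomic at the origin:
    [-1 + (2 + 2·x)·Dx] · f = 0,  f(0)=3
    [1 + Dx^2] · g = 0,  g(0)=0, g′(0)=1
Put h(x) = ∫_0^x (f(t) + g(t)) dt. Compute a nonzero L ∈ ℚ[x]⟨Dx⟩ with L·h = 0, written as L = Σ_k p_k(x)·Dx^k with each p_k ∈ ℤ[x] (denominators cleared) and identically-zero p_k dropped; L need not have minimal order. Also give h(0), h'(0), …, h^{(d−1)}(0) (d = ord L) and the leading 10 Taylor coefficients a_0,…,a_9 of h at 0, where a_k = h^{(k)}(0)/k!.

L = (-7 - 8·x - 4·x^2)·Dx + (6 + 22·x + 24·x^2 + 8·x^3)·Dx^2 + (-7 - 8·x - 4·x^2)·Dx^3 + (6 + 22·x + 24·x^2 + 8·x^3)·Dx^4  (order 4).
h: a_k = 0, 3, 5/4, -1/8, 1/192, -3/128, 347/23040, -9/1024, 31057/5160960, -143/32768, …
ICs: h(0) = 0, h′(0) = 3, h′′(0) = 5/2, h′′′(0) = -3/4.

f: a_k = 3, 3/2, -3/8, 3/16, -15/128, 21/256, -63/1024, 99/2048, -1287/32768, 2145/65536, …
g: a_k = 0, 1, 0, -1/6, 0, 1/120, 0, -1/5040, 0, 1/362880, …
Weyl lclm of L_f,L_g ⇒ L₀ (ord ≤ 3).
Integrate: L := L₀·Dx.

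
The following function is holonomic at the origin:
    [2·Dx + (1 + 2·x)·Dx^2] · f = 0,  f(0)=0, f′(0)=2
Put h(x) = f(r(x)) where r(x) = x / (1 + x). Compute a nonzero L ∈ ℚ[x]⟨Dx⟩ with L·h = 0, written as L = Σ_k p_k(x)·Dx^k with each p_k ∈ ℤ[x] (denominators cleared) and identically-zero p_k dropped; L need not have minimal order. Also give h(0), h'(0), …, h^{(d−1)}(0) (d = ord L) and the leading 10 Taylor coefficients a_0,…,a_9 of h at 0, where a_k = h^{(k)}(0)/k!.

L = (4 + 6·x)·Dx + (1 + 4·x + 3·x^2)·Dx^2  (order 2).
h: a_k = 0, 2, -4, 26/3, -20, 242/5, -364/3, 2186/7, -820, 19682/9, …
ICs: h(0) = 0, h′(0) = 2.

f: a_k = 0, 2, -2, 8/3, -4, 32/5, -32/3, 128/7, -32, 512/9, …
Substitute x→r, Dx→(1/r')Dx; clear ⇒ L₀.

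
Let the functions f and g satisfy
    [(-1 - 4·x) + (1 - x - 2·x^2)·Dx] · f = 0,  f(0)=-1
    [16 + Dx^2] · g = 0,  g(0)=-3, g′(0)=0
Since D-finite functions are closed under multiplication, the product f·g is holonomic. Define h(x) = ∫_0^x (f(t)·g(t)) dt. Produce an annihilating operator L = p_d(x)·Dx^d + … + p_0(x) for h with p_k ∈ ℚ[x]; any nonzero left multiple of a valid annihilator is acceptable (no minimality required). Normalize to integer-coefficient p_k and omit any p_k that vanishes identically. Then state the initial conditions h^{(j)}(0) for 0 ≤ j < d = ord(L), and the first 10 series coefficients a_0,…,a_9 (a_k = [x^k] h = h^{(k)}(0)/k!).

L = (-12 + 16·x + 32·x^2)·Dx + (2 + 8·x)·Dx^2 + (-1 + x + 2·x^2)·Dx^3  (order 3).
h: a_k = 0, 3, 3/2, -5, -9/4, -7/5, -25/6, -841/105, -1591/120, -22399/945, …
ICs: h(0) = 0, h′(0) = 3, h′′(0) = 3.

f: a_k = -1, -1, -3, -5, -11, -21, -43, -85, -171, -341, …
g: a_k = -3, 0, 24, 0, -32, 0, 256/15, 0, -512/105, 0, …
Product ⇒ symmetric product L₀, ord ≤ 2.
h=∫₀ˣh₀: take L = L₀·Dx.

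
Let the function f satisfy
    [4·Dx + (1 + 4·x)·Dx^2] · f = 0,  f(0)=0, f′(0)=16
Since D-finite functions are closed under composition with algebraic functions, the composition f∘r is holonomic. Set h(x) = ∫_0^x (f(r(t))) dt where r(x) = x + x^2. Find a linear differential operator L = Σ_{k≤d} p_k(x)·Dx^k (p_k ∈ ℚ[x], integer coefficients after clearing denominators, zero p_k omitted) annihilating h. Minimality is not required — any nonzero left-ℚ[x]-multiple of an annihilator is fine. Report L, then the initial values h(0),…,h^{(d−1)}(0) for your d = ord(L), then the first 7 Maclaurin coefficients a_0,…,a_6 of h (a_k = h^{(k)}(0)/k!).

L = 2·Dx^2 + (1 + 2·x)·Dx^3  (order 3).
h: a_k = 0, 0, 8, -16/3, 16/3, -32/5, 128/15, …
ICs: h(0) = 0, h′(0) = 0, h′′(0) = 16.

f: a_k = 0, 16, -32, 256/3, -256, 4096/5, -8192/3, …
L₀ from L_f via x↦r, Dx↦r'^{-1}Dx.
h=∫h₀ ⇒ L = L₀·Dx.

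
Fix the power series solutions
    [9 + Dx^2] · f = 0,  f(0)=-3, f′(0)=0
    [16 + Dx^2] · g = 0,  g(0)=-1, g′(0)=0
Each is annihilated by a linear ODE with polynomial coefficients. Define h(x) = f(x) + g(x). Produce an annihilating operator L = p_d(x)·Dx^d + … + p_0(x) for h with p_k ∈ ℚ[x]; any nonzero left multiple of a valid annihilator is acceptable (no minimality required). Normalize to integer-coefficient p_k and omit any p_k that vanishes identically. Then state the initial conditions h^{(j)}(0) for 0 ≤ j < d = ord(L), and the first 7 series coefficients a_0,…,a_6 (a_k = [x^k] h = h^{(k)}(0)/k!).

L = 144 + 25·Dx^2 + Dx^4  (order 4).
h: a_k = -4, 0, 43/2, 0, -499/24, 0, 6283/720, …
ICs: h(0) = -4, h′(0) = 0, h′′(0) = 43, h′′′(0) = 0.

f: a_k = -3, 0, 27/2, 0, -81/8, 0, 243/80, …
g: a_k = -1, 0, 8, 0, -32/3, 0, 256/45, …
L₀ := lclm(L_f,L_g); ord L₀ ≤ 2+2.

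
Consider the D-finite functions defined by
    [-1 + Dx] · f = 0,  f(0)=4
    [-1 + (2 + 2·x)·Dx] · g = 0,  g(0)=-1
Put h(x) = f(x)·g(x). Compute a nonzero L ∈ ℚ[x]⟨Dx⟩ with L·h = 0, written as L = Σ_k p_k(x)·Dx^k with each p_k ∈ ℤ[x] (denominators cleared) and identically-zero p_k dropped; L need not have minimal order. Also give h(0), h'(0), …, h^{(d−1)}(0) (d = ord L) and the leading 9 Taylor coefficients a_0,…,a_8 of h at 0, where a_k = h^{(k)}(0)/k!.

f: a_k = 4, 4, 2, 2/3, 1/6, 1/30, 1/180, 1/1260, 1/10080, …
g: a_k = -1, -1/2, 1/8, -1/16, 5/128, -7/256, 21/1024, -33/2048, 429/32768, …
h₀=f·g: eliminate ⇒ L₀, order ≤ 1·1.
L = (-3 - 2·x) + (2 + 2·x)·Dx  (order 1).
h: a_k = -4, -6, -7/2, -17/12, -11/32, -107/960, 89/11520, -1123/53760, 39551/2580480, …
ICs: h(0) = -4.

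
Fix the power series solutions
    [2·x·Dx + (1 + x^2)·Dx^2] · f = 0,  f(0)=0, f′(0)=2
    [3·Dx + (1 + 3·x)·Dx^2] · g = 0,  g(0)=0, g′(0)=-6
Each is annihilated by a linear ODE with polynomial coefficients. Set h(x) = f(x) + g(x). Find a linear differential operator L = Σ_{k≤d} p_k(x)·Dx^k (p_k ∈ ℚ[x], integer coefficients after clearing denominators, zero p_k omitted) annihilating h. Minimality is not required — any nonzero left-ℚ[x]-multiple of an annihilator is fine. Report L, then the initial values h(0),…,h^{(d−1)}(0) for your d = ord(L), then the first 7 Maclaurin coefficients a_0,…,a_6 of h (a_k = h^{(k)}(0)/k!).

L = (-6 - 54·x + 18·x^2 + 18·x^3)·Dx + (-20 - 12·x - 48·x^2 + 36·x^3 + 36·x^4)·Dx^2 + (-3 - 7·x + 6·x^2 + 2·x^3 + 9·x^4 + 9·x^5)·Dx^3  (order 3).
h: a_k = 0, -4, 9, -56/3, 81/2, -484/5, 243, …
ICs: h(0) = 0, h′(0) = -4, h′′(0) = 18.

f: a_k = 0, 2, 0, -2/3, 0, 2/5, 0, …
g: a_k = 0, -6, 9, -18, 81/2, -486/5, 243, …
f+g: L₀ = lclm(L_f,L_g), ord ≤ 2+2.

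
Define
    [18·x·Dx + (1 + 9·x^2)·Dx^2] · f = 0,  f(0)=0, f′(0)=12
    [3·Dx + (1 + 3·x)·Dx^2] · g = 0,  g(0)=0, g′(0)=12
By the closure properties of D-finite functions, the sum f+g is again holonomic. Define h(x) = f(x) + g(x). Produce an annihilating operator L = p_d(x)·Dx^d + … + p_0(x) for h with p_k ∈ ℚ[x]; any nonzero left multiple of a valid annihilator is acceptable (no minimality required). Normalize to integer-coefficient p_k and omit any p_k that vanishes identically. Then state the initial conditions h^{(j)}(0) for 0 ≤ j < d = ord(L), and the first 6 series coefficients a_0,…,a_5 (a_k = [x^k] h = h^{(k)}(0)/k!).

f: a_k = 0, 12, 0, -36, 0, 972/5, …
g: a_k = 0, 12, -18, 36, -81, 972/5, …
Sum ⇒ L₀ = lclm(L_f,L_g) in ℚ(x)⟨Dx⟩.
L = (-18 - 162·x + 486·x^2 + 486·x^3)·Dx + (-12 - 36·x + 972·x^3 + 972·x^4)·Dx^2 + (-1 + 3·x + 18·x^2 + 54·x^3 + 243·x^4 + 243·x^5)·Dx^3  (order 3).
h: a_k = 0, 24, -18, 0, -81, 1944/5, …
ICs: h(0) = 0, h′(0) = 24, h′′(0) = -36.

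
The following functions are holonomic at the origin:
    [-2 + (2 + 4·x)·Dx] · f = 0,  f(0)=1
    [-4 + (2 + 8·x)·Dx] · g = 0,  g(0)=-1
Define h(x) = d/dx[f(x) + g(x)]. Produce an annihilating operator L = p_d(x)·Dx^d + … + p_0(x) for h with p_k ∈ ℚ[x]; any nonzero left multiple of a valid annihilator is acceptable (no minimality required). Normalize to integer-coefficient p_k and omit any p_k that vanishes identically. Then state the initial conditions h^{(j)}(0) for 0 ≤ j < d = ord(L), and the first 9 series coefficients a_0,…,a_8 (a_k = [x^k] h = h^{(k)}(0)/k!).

L = -6 + (-9 - 24·x)·Dx + (-1 - 6·x - 8·x^2)·Dx^2  (order 2).
h: a_k = -1, 3, -21/2, 75/2, -1085/8, 3969/8, -29337/16, 109395/16, -3288285/128, …
ICs: h(0) = -1, h′(0) = 3.

f: a_k = 1, 1, -1/2, 1/2, -5/8, 7/8, -21/16, 33/16, -429/128, …
g: a_k = -1, -2, 2, -4, 10, -28, 84, -264, 858, …
Weyl lclm of L_f,L_g ⇒ L₀ (ord ≤ 2).
h₀' ⇒ L via d/dx closure of L₀.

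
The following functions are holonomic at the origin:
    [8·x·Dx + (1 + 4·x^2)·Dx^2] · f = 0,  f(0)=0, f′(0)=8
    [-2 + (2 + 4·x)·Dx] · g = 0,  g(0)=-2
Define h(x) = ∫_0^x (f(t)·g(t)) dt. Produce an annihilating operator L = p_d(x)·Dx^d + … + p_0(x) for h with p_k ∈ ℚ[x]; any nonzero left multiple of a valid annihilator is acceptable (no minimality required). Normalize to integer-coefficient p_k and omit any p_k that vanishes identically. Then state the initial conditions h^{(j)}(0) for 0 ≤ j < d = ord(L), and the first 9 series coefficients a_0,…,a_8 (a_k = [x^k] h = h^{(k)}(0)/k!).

f: a_k = 0, 8, 0, -32/3, 0, 128/5, 0, -512/7, 0, …
g: a_k = -2, -2, 1, -1, 5/4, -7/4, 21/8, -33/8, 429/64, …
L₀ := L_f ⊗_s L_g (sym. prod.), ord ≤ 2.
Integrate: L := L₀·Dx.
L = (3 - 8·x - 4·x^2)·Dx + (-2 + 4·x + 24·x^2 + 16·x^3)·Dx^2 + (1 + 4·x + 8·x^2 + 16·x^3 + 16·x^4)·Dx^3  (order 3).
h: a_k = 0, 0, -8, -16/3, 22/3, 8/3, -389/45, -818/105, 18853/840, …
ICs: h(0) = 0, h′(0) = 0, h′′(0) = -16.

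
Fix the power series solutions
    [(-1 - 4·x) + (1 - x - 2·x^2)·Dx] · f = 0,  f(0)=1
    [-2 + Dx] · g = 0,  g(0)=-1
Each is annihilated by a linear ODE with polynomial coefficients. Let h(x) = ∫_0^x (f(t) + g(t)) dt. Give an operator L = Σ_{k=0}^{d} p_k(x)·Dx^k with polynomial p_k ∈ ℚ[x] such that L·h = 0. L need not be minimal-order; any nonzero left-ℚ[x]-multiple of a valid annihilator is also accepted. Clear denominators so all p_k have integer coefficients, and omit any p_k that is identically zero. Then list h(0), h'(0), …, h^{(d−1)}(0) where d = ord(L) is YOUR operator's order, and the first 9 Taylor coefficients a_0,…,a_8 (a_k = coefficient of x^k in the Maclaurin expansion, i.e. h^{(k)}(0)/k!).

L = (-8 - 12·x - 72·x^2 - 32·x^3)·Dx + (2 + 20·x + 36·x^2 - 16·x^3 - 16·x^4)·Dx^2 + (1 - 7·x + 16·x^3 + 8·x^4)·Dx^3  (order 3).
h: a_k = 0, 0, -1/2, 1/3, 11/12, 31/15, 311/90, 1931/315, 26767/2520, …
ICs: h(0) = 0, h′(0) = 0, h′′(0) = -1.

f: a_k = 1, 1, 3, 5, 11, 21, 43, 85, 171, …
g: a_k = -1, -2, -2, -4/3, -2/3, -4/15, -4/45, -8/315, -2/315, …
f+g: L₀ = lclm(L_f,L_g), ord ≤ 1+1.
h=∫h₀ ⇒ L = L₀·Dx.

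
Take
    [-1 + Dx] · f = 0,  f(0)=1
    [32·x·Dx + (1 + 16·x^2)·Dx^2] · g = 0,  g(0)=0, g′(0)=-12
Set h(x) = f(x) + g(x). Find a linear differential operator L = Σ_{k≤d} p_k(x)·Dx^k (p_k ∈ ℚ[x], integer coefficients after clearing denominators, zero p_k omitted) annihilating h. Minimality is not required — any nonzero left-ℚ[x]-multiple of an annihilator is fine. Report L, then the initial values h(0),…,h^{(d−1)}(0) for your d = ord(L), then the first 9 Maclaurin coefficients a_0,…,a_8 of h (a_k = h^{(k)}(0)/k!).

f: a_k = 1, 1, 1/2, 1/6, 1/24, 1/120, 1/720, 1/5040, 1/40320, …
g: a_k = 0, -12, 0, 64, 0, -3072/5, 0, 49152/7, 0, …
h₀=f+g: left-lcm gives L₀, ord ≤ 3.
L = (32 - 32·x - 1536·x^2 - 512·x^3)·Dx + (-33 + 1504·x^2 - 256·x^4)·Dx^2 + (1 + 32·x + 32·x^2 + 512·x^3 + 256·x^4)·Dx^3  (order 3).
h: a_k = 1, -11, 1/2, 385/6, 1/24, -73727/120, 1/720, 35389441/5040, 1/40320, …
ICs: h(0) = 1, h′(0) = -11, h′′(0) = 1.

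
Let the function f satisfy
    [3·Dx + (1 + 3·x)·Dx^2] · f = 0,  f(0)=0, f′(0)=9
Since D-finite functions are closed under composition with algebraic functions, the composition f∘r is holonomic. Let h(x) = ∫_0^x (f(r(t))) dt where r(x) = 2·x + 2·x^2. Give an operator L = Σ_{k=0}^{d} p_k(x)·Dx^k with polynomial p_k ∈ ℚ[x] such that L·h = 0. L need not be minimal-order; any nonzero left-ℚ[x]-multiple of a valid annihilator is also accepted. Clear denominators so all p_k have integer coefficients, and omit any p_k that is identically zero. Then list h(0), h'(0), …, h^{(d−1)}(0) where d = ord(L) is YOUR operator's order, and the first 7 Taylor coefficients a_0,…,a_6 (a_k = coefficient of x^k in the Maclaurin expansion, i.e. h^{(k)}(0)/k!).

L = (4 + 12·x + 12·x^2)·Dx^2 + (1 + 8·x + 18·x^2 + 12·x^3)·Dx^3  (order 3).
h: a_k = 0, 0, 9, -12, 27, -378/5, 1188/5, …
ICs: h(0) = 0, h′(0) = 0, h′′(0) = 18.

f: a_k = 0, 9, -27/2, 27, -243/4, 729/5, -729/2, …
Change of var in L_f (x↦r) gives L₀.
h=∫₀ˣh₀: take L = L₀·Dx.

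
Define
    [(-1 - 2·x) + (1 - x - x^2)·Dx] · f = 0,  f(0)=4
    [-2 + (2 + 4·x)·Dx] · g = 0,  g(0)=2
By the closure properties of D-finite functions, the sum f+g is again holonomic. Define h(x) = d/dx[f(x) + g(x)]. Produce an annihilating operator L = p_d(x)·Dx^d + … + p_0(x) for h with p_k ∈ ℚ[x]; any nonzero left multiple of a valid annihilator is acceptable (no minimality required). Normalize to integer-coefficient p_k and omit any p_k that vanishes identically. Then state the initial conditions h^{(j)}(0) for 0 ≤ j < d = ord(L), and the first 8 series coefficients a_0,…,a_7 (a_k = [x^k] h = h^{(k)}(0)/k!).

L = (-6 - 18·x - 24·x^2 - 12·x^3 - 6·x^4) + (-3 - 24·x - 63·x^2 - 72·x^3 - 45·x^4 - 18·x^5)·Dx + (1 + 4·x + 3·x^2 - 6·x^3 - 13·x^4 - 12·x^5 - 4·x^6)·Dx^2  (order 2).
h: a_k = 6, 14, 39, 75, 675/4, 1185/4, 4935/8, 8275/8, …
ICs: h(0) = 6, h′(0) = 14.

f: a_k = 4, 4, 8, 12, 20, 32, 52, 84, …
g: a_k = 2, 2, -1, 1, -5/4, 7/4, -21/8, 33/8, …
L₀ := lclm(L_f,L_g); ord L₀ ≤ 1+1.
Differentiate: ansatz ord ≤ ord L₀ ⇒ L.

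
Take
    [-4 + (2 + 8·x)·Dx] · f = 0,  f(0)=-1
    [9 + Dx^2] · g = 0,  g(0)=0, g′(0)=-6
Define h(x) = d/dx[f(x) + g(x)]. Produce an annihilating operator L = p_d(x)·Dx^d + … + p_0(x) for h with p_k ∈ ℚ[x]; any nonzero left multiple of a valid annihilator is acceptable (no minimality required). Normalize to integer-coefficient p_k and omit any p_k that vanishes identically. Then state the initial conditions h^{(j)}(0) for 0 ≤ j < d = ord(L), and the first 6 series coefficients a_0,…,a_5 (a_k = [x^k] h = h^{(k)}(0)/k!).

f: a_k = -1, -2, 2, -4, 10, -28, …
g: a_k = 0, -6, 0, 9, 0, -81/20, …
Weyl lclm of L_f,L_g ⇒ L₀ (ord ≤ 3).
Derive L from L₀ (diff closure).
L = (-414 - 432·x - 864·x^2) + (-63 - 468·x - 1296·x^2 - 1728·x^3)·Dx + (-46 - 48·x - 96·x^2)·Dx^2 + (-7 - 52·x - 144·x^2 - 192·x^3)·Dx^3  (order 3).
h: a_k = -8, 4, 15, 40, -641/4, 504, …
ICs: h(0) = -8, h′(0) = 4, h′′(0) = 30.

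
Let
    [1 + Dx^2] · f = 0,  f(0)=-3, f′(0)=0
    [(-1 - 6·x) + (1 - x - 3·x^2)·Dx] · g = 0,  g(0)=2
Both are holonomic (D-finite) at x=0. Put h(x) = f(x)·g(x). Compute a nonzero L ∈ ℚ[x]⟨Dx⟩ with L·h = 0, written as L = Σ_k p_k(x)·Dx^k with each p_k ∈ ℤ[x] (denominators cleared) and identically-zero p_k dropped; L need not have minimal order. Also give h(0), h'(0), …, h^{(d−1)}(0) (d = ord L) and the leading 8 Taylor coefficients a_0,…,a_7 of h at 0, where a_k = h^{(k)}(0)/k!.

f: a_k = -3, 0, 3/2, 0, -1/8, 0, 1/240, 0, …
g: a_k = 2, 2, 8, 14, 38, 80, 194, 434, …
h₀=f·g: eliminate ⇒ L₀, order ≤ 2·1.
L = (5 + x + 3·x^2) + (2 + 12·x)·Dx + (-1 + x + 3·x^2)·Dx^2  (order 2).
h: a_k = -6, -6, -21, -39, -409/4, -877/4, -63119/120, -142049/120, …
ICs: h(0) = -6, h′(0) = -6.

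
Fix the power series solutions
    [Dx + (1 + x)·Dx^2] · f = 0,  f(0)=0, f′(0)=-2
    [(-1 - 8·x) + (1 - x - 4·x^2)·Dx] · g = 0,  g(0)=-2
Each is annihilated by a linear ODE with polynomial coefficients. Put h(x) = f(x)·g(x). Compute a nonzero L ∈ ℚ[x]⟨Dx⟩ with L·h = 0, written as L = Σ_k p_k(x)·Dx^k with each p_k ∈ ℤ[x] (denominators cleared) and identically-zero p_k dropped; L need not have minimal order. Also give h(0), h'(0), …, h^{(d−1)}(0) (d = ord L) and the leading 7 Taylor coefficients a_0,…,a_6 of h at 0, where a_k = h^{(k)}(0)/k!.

L = (9 + 16·x) + (1 + 19·x + 20·x^2)·Dx + (-1 + 5·x^2 + 4·x^3)·Dx^2  (order 2).
h: a_k = 0, 4, 2, 58/3, 79/3, 1567/15, 3137/15, …
ICs: h(0) = 0, h′(0) = 4.

f: a_k = 0, -2, 1, -2/3, 1/2, -2/5, 1/3, …
g: a_k = -2, -2, -10, -18, -58, -130, -362, …
L₀ := L_f ⊗_s L_g (sym. prod.), ord ≤ 2.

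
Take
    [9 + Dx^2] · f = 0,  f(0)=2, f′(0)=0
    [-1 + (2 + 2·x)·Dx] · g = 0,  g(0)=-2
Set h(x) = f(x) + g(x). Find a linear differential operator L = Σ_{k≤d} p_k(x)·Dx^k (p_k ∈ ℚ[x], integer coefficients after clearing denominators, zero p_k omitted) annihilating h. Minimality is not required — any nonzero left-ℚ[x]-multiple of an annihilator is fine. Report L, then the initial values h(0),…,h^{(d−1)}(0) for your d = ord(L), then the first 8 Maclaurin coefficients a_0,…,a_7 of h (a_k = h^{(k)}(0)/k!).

f: a_k = 2, 0, -9, 0, 27/4, 0, -81/40, 0, …
g: a_k = -2, -1, 1/4, -1/8, 5/64, -7/128, 21/512, -33/1024, …
f+g: L₀ = lclm(L_f,L_g), ord ≤ 2+1.
L = (-351 - 648·x - 324·x^2) + (630 + 1926·x + 1944·x^2 + 648·x^3)·Dx + (-39 - 72·x - 36·x^2)·Dx^2 + (70 + 214·x + 216·x^2 + 72·x^3)·Dx^3  (order 3).
h: a_k = 0, -1, -35/4, -1/8, 437/64, -7/128, -5079/2560, -33/1024, …
ICs: h(0) = 0, h′(0) = -1, h′′(0) = -35/2.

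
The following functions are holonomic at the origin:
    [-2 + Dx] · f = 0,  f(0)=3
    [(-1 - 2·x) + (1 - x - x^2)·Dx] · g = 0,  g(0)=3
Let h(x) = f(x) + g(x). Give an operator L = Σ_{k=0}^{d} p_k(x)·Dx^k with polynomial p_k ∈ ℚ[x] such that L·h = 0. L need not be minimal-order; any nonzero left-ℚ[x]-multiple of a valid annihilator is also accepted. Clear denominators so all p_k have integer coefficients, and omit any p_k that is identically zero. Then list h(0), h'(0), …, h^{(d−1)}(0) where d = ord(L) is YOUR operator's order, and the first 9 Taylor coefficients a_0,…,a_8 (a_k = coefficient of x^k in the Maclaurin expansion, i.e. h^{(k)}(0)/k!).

L = (4 + 8·x + 24·x^2 + 8·x^3) + (-14·x - 10·x^2 + 8·x^3 + 4·x^4)·Dx + (-1 + 5·x - x^2 - 6·x^3 - 2·x^4)·Dx^2  (order 2).
h: a_k = 6, 9, 12, 13, 17, 124/5, 589/15, 6623/105, 10712/105, …
ICs: h(0) = 6, h′(0) = 9.

f: a_k = 3, 6, 6, 4, 2, 4/5, 4/15, 8/105, 2/105, …
g: a_k = 3, 3, 6, 9, 15, 24, 39, 63, 102, …
h₀=f+g: left-lcm gives L₀, ord ≤ 2.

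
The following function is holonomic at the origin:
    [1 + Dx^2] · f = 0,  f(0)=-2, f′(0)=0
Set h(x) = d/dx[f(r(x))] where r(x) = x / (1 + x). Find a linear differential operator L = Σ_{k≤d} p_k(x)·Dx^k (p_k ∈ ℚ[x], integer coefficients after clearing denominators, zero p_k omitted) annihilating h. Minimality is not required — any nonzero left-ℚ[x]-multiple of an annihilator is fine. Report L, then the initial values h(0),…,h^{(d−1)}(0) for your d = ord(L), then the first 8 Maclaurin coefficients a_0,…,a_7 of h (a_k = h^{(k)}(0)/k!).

L = (7 + 12·x + 6·x^2) + (6 + 18·x + 18·x^2 + 6·x^3)·Dx + (1 + 4·x + 6·x^2 + 4·x^3 + x^4)·Dx^2  (order 2).
h: a_k = 0, 2, -6, 35/3, -55/3, 1501/60, -609/20, 16699/504, …
ICs: h(0) = 0, h′(0) = 2.

f: a_k = -2, 0, 1, 0, -1/12, 0, 1/360, 0, …
Change of var in L_f (x↦r) gives L₀.
Differentiate: ansatz ord ≤ ord L₀ ⇒ L.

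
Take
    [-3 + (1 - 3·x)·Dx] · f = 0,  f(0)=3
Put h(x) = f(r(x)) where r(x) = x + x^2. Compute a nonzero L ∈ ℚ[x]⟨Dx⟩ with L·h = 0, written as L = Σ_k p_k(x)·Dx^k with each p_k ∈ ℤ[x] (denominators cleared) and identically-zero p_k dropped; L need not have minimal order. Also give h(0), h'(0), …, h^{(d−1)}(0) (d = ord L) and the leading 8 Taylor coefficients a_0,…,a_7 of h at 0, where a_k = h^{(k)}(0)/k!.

f: a_k = 3, 9, 27, 81, 243, 729, 2187, 6561, …
Change of var in L_f (x↦r) gives L₀.
L = (3 + 6·x) + (-1 + 3·x + 3·x^2)·Dx  (order 1).
h: a_k = 3, 9, 36, 135, 513, 1944, 7371, 27945, …
ICs: h(0) = 3.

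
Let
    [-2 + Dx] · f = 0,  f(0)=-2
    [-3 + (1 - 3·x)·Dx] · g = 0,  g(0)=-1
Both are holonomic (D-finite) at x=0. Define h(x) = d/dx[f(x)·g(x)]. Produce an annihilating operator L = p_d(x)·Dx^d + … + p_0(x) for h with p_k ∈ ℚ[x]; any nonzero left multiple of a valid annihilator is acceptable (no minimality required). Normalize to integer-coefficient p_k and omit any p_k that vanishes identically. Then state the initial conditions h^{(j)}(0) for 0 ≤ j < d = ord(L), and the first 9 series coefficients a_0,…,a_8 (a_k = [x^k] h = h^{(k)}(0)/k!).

L = (34 - 60·x + 36·x^2) + (-5 + 21·x - 18·x^2)·Dx  (order 1).
h: a_k = 10, 68, 314, 3784/3, 14198/3, 51116/3, 2683606/45, 64406576/315, 217372202/315, …
ICs: h(0) = 10.

f: a_k = -2, -4, -4, -8/3, -4/3, -8/15, -8/45, -16/315, -4/315, …
g: a_k = -1, -3, -9, -27, -81, -243, -729, -2187, -6561, …
Product ⇒ symmetric product L₀, ord ≤ 1.
h=h₀': d/dx-closure on L₀ ⇒ L.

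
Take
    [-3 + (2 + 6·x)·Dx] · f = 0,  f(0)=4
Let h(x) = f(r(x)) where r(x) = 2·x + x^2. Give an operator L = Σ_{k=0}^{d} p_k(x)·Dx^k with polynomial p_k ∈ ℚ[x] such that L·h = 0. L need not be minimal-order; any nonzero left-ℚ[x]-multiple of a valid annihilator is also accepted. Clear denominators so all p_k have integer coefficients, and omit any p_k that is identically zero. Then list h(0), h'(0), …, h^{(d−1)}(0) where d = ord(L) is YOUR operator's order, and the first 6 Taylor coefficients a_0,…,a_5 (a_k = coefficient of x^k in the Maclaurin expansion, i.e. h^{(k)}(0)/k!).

f: a_k = 4, 6, -9/2, 27/4, -405/32, 1701/64, …
Substitute x→r, Dx→(1/r')Dx; clear ⇒ L₀.
L = (-3 - 3·x) + (1 + 6·x + 3·x^2)·Dx  (order 1).
h: a_k = 4, 12, -12, 36, -126, 486, …
ICs: h(0) = 4.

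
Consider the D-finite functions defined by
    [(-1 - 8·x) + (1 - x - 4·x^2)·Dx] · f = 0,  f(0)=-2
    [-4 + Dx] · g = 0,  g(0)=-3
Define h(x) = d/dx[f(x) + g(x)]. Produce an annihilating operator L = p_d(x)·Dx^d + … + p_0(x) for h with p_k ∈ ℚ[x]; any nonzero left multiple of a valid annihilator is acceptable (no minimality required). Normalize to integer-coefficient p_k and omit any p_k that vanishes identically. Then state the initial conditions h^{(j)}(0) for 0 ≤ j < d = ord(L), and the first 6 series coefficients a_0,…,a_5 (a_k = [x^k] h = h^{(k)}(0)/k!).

L = (28 + 848·x + 896·x^2 + 4608·x^3 + 3072·x^4) + (-19 - 192·x - 472·x^2 - 1152·x^3 + 640·x^4 + 1024·x^5)·Dx + (3 - 5·x + 62·x^2 - 352·x^4 - 256·x^5)·Dx^2  (order 2).
h: a_k = -14, -68, -150, -360, -778, -11372/5, …
ICs: h(0) = -14, h′(0) = -68.

f: a_k = -2, -2, -10, -18, -58, -130, …
g: a_k = -3, -12, -24, -32, -32, -128/5, …
h₀=f+g: left-lcm gives L₀, ord ≤ 2.
Differentiate: ansatz ord ≤ ord L₀ ⇒ L.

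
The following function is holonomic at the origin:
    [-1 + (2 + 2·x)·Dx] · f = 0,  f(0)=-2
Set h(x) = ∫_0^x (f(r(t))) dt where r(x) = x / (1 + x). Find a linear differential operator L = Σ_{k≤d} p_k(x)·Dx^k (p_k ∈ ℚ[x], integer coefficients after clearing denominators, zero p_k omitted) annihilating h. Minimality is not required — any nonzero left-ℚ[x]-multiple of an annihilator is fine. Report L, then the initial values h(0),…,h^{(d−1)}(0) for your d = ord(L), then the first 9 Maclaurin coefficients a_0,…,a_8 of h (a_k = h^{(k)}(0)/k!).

L = -Dx + (2 + 6·x + 4·x^2)·Dx^2  (order 2).
h: a_k = 0, -2, -1/2, 5/12, -13/32, 141/320, -133/256, 2353/3584, -7205/8192, …
ICs: h(0) = 0, h′(0) = -2.

f: a_k = -2, -1, 1/4, -1/8, 5/64, -7/128, 21/512, -33/1024, 429/16384, …
h₀=f(r): pull back L_f along r ⇒ L₀.
h=∫h₀ ⇒ L = L₀·Dx.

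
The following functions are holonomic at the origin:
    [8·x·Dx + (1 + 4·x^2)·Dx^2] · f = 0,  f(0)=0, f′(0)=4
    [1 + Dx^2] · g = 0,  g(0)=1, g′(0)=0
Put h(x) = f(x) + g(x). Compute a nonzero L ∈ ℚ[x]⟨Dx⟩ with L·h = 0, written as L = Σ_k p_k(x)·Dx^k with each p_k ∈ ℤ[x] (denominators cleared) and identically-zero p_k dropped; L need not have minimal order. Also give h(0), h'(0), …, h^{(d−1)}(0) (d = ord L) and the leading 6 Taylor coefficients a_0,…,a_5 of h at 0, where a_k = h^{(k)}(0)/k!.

L = (-376·x + 1600·x^3 + 128·x^5)·Dx + (-7 + 76·x^2 + 432·x^4 + 64·x^6)·Dx^2 + (-376·x + 1600·x^3 + 128·x^5)·Dx^3 + (-7 + 76·x^2 + 432·x^4 + 64·x^6)·Dx^4  (order 4).
h: a_k = 1, 4, -1/2, -16/3, 1/24, 64/5, …
ICs: h(0) = 1, h′(0) = 4, h′′(0) = -1, h′′′(0) = -32.

f: a_k = 0, 4, 0, -16/3, 0, 64/5, …
g: a_k = 1, 0, -1/2, 0, 1/24, 0, …
Sum ⇒ L₀ = lclm(L_f,L_g) in ℚ(x)⟨Dx⟩.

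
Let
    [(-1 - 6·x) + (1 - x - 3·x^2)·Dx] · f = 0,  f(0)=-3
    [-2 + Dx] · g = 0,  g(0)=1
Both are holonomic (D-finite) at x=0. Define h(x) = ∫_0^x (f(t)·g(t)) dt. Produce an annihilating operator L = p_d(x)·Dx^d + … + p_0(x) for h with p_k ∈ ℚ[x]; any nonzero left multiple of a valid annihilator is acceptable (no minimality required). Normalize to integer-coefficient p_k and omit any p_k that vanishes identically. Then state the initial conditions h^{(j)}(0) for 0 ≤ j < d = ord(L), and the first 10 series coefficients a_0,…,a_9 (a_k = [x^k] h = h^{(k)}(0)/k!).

f: a_k = -3, -3, -12, -21, -57, -120, -291, -651, -1524, -3477, …
g: a_k = 1, 2, 2, 4/3, 2/3, 4/15, 4/45, 8/315, 2/315, 4/2835, …
f·g: L₀ = L_f ⊗_s L_g, ord ≤ 1·1.
h=∫₀ˣh₀: take L = L₀·Dx.
L = (3 + 4·x - 6·x^2)·Dx + (-1 + x + 3·x^2)·Dx^2  (order 2).
h: a_k = 0, -3, -9/2, -8, -55/4, -129/5, -737/15, -10231/105, -54829/280, -75868/189, …
ICs: h(0) = 0, h′(0) = -3.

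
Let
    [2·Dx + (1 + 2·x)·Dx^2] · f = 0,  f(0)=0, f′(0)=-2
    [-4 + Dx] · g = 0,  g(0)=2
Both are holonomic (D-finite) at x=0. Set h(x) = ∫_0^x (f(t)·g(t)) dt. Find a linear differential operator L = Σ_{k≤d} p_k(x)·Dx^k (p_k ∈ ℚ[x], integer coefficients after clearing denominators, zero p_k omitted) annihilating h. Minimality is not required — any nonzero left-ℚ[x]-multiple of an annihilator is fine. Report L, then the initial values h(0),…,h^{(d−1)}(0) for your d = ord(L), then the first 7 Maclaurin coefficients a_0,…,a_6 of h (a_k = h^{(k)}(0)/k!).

f: a_k = 0, -2, 2, -8/3, 4, -32/5, 32/3, …
g: a_k = 2, 8, 16, 64/3, 64/3, 256/15, 512/45, …
h₀=f·g: eliminate ⇒ L₀, order ≤ 2·1.
h=∫₀ˣh₀: take L = L₀·Dx.
L = (8 + 32·x)·Dx + (-6 - 16·x)·Dx^2 + (1 + 2·x)·Dx^3  (order 3).
h: a_k = 0, 0, -2, -4, -16/3, -24/5, -176/45, …
ICs: h(0) = 0, h′(0) = 0, h′′(0) = -4.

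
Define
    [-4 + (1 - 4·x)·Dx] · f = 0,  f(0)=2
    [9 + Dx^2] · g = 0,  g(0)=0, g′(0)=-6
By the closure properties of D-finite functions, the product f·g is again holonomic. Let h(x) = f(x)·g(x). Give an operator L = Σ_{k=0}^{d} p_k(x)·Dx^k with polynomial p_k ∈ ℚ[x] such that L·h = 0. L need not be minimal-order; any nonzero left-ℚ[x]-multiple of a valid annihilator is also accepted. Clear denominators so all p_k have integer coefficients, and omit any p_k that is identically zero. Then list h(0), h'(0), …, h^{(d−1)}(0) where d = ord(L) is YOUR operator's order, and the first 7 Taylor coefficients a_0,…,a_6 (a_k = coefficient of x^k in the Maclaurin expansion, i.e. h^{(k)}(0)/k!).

f: a_k = 2, 8, 32, 128, 512, 2048, 8192, …
g: a_k = 0, -6, 0, 9, 0, -81/20, 0, …
Sym-product of L_f,L_g gives L₀ (≤ ord 2).
L = (-9 + 36·x) + 8·Dx + (-1 + 4·x)·Dx^2  (order 2).
h: a_k = 0, -12, -48, -174, -696, -27921/10, -55842/5, …
ICs: h(0) = 0, h′(0) = -12.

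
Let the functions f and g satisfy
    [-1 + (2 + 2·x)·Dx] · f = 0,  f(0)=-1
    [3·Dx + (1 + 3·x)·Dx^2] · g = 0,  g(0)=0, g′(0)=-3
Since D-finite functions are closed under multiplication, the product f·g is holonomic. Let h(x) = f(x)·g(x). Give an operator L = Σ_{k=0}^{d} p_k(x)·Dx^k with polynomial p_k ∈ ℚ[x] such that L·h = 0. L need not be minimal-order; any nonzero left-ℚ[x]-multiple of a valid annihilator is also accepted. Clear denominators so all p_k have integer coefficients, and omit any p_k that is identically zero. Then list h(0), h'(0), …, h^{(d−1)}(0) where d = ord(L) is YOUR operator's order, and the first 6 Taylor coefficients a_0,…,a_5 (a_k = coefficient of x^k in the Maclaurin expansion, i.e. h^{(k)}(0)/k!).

L = (-3 + 3·x) + (8 + 8·x)·Dx + (4 + 20·x + 28·x^2 + 12·x^3)·Dx^2  (order 2).
h: a_k = 0, 3, -3, 51/8, -15, 23649/640, …
ICs: h(0) = 0, h′(0) = 3.

f: a_k = -1, -1/2, 1/8, -1/16, 5/128, -7/256, …
g: a_k = 0, -3, 9/2, -9, 81/4, -243/5, …
h₀=f·g: eliminate ⇒ L₀, order ≤ 1·2.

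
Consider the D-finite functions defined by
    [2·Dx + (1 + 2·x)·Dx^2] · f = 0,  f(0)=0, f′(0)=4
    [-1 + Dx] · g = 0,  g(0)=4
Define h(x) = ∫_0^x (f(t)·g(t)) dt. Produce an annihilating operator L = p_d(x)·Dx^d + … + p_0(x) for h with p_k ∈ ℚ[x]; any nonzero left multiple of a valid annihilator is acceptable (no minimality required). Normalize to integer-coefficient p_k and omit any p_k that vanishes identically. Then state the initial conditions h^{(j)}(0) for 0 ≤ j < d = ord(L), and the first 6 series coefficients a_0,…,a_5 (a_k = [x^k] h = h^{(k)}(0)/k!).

f: a_k = 0, 4, -4, 16/3, -8, 64/5, …
g: a_k = 4, 4, 2, 2/3, 1/6, 1/30, …
Product ⇒ symmetric product L₀, ord ≤ 2.
h=∫₀ˣh₀: take L = L₀·Dx.
L = (-1 + 2·x)·Dx - 4·x·Dx^2 + (1 + 2·x)·Dx^3  (order 3).
h: a_k = 0, 0, 8, 0, 10/3, -16/5, …
ICs: h(0) = 0, h′(0) = 0, h′′(0) = 16.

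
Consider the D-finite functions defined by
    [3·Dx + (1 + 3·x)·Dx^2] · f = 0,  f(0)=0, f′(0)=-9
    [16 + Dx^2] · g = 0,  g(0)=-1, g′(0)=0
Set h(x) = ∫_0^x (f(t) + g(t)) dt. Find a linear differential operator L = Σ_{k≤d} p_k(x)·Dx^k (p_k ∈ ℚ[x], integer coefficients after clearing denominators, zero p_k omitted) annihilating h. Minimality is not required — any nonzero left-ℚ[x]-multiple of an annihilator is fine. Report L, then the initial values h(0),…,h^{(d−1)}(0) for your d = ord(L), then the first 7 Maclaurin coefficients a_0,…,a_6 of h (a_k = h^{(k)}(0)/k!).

L = (1680 + 2304·x + 3456·x^2)·Dx^2 + (272 + 1584·x + 3456·x^2 + 3456·x^3)·Dx^3 + (105 + 144·x + 216·x^2)·Dx^4 + (17 + 99·x + 216·x^2 + 216·x^3)·Dx^5  (order 5).
h: a_k = 0, -1, -9/2, 43/6, -27/4, 601/60, -243/10, …
ICs: h(0) = 0, h′(0) = -1, h′′(0) = -9, h′′′(0) = 43, h′′′′(0) = -162.

f: a_k = 0, -9, 27/2, -27, 243/4, -729/5, 729/2, …
g: a_k = -1, 0, 8, 0, -32/3, 0, 256/45, …
L₀ := lclm(L_f,L_g); ord L₀ ≤ 2+2.
∫: right-multiply L₀ by Dx.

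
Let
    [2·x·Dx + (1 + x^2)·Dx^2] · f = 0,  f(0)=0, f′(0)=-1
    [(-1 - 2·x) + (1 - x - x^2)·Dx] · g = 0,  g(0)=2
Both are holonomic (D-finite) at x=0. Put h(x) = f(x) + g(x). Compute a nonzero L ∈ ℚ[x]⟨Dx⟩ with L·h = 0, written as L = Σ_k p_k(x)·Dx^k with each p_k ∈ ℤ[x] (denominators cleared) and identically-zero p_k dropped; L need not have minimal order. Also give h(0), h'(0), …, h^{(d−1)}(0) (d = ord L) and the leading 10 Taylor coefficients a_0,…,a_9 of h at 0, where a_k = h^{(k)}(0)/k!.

f: a_k = 0, -1, 0, 1/3, 0, -1/5, 0, 1/7, 0, -1/9, …
g: a_k = 2, 2, 4, 6, 10, 16, 26, 42, 68, 110, …
L₀ := lclm(L_f,L_g); ord L₀ ≤ 2+1.
L = (4 - 16·x - 64·x^2 - 72·x^3 - 66·x^4 - 6·x^6)·Dx + (-10 - 24·x - 28·x^2 - 60·x^3 - 65·x^4 - 50·x^5 - 3·x^6 - 6·x^7)·Dx^2 + (2 + 2·x + 2·x^2 - 8·x^3 - 5·x^4 - 11·x^5 - 6·x^6 - x^7 - x^8)·Dx^3  (order 3).
h: a_k = 2, 1, 4, 19/3, 10, 79/5, 26, 295/7, 68, 989/9, …
ICs: h(0) = 2, h′(0) = 1, h′′(0) = 8.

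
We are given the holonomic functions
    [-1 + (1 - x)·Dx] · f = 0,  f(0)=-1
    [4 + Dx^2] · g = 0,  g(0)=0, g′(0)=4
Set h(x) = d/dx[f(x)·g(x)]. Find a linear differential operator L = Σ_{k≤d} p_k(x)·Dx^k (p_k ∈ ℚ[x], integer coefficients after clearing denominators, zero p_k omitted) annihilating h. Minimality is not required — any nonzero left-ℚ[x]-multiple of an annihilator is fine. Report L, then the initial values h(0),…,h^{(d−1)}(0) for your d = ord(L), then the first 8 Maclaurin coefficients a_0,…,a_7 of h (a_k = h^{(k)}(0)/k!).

L = (2 - 8·x + 4·x^2) + (-2 + 2·x)·Dx + (1 - 2·x + x^2)·Dx^2  (order 2).
h: a_k = -4, -8, -4, -16/3, -28/3, -56/5, -572/45, -4576/315, …
ICs: h(0) = -4, h′(0) = -8.

f: a_k = -1, -1, -1, -1, -1, -1, -1, -1, …
g: a_k = 0, 4, 0, -8/3, 0, 8/15, 0, -16/315, …
h₀=f·g: eliminate ⇒ L₀, order ≤ 1·2.
h=h₀': d/dx-closure on L₀ ⇒ L.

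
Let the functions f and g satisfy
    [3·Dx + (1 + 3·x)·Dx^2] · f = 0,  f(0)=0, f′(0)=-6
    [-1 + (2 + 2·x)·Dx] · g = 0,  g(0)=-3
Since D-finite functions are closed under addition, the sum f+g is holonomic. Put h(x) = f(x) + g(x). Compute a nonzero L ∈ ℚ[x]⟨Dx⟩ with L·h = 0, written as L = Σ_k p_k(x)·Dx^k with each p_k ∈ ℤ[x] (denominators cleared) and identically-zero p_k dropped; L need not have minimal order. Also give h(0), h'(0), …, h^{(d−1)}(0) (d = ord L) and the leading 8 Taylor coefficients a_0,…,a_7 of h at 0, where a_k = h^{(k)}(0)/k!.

f: a_k = 0, -6, 9, -18, 81/2, -486/5, 243, -4374/7, …
g: a_k = -3, -3/2, 3/8, -3/16, 15/128, -21/256, 63/1024, -99/2048, …
f+g: L₀ = lclm(L_f,L_g), ord ≤ 2+1.
L = (27 + 9·x)·Dx + (69 + 126·x + 45·x^2)·Dx^2 + (10 + 46·x + 54·x^2 + 18·x^3)·Dx^3  (order 3).
h: a_k = -3, -15/2, 75/8, -291/16, 5199/128, -124521/1280, 248895/1024, -8958645/14336, …
ICs: h(0) = -3, h′(0) = -15/2, h′′(0) = 75/4.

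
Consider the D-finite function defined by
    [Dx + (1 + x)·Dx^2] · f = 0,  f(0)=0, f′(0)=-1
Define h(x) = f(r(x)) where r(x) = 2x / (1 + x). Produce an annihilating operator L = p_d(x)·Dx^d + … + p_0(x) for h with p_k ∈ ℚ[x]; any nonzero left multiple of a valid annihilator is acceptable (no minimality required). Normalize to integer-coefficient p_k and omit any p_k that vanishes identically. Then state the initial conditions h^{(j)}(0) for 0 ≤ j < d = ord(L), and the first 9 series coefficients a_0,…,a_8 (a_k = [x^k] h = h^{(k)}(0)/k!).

f: a_k = 0, -1, 1/2, -1/3, 1/4, -1/5, 1/6, -1/7, 1/8, …
h₀=f(r): pull back L_f along r ⇒ L₀.
L = (4 + 6·x)·Dx + (1 + 4·x + 3·x^2)·Dx^2  (order 2).
h: a_k = 0, -2, 4, -26/3, 20, -242/5, 364/3, -2186/7, 820, …
ICs: h(0) = 0, h′(0) = -2.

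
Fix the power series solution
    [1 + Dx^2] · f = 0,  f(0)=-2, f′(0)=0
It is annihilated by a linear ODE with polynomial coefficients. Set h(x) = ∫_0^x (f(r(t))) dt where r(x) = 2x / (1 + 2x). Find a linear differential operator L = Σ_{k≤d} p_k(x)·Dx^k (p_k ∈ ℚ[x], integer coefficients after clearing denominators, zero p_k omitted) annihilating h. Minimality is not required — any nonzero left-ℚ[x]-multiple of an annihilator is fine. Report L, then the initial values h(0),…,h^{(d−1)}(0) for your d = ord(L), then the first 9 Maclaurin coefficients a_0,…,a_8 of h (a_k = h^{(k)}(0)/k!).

f: a_k = -2, 0, 1, 0, -1/12, 0, 1/360, 0, -1/20160, …
h₀=f(r): pull back L_f along r ⇒ L₀.
Integrate: L := L₀·Dx.
L = 4·Dx + (4 + 24·x + 48·x^2 + 32·x^3)·Dx^2 + (1 + 8·x + 24·x^2 + 32·x^3 + 16·x^4)·Dx^3  (order 3).
h: a_k = 0, -2, 0, 4/3, -4, 28/3, -176/9, 12008/315, -348/5, …
ICs: h(0) = 0, h′(0) = -2, h′′(0) = 0.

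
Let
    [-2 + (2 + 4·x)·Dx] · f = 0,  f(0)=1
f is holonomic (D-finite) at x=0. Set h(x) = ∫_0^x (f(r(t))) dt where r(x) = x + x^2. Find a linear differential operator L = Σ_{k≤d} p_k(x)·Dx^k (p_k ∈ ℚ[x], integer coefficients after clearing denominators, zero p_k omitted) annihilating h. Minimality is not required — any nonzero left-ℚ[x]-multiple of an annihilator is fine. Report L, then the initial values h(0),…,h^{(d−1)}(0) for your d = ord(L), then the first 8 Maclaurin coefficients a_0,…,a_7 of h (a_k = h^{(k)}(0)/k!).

f: a_k = 1, 1, -1/2, 1/2, -5/8, 7/8, -21/16, 33/16, …
L₀ from L_f via x↦r, Dx↦r'^{-1}Dx.
h=∫₀ˣh₀: take L = L₀·Dx.
L = (-1 - 2·x)·Dx + (1 + 2·x + 2·x^2)·Dx^2  (order 2).
h: a_k = 0, 1, 1/2, 1/6, -1/8, 3/40, -1/48, -3/112, …
ICs: h(0) = 0, h′(0) = 1.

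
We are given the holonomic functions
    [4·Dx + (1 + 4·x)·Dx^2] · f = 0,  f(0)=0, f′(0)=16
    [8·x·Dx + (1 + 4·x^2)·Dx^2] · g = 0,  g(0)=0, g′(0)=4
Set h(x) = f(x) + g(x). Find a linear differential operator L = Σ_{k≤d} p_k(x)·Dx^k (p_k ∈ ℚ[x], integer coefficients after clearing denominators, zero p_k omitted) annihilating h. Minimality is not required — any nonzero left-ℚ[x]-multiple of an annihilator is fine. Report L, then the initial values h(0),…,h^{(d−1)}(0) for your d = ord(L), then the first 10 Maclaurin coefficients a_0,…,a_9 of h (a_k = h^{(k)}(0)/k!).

f: a_k = 0, 16, -32, 256/3, -256, 4096/5, -8192/3, 65536/7, -32768, 1048576/9, …
g: a_k = 0, 4, 0, -16/3, 0, 64/5, 0, -256/7, 0, 1024/9, …
Sum ⇒ L₀ = lclm(L_f,L_g) in ℚ(x)⟨Dx⟩.
L = (-8 - 96·x + 96·x^2 + 128·x^3)·Dx + (-10 - 16·x - 72·x^2 + 192·x^3 + 256·x^4)·Dx^2 + (-1 - 2·x + 8·x^2 + 8·x^3 + 48·x^4 + 64·x^5)·Dx^3  (order 3).
h: a_k = 0, 20, -32, 80, -256, 832, -8192/3, 65280/7, -32768, 1049600/9, …
ICs: h(0) = 0, h′(0) = 20, h′′(0) = -64.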